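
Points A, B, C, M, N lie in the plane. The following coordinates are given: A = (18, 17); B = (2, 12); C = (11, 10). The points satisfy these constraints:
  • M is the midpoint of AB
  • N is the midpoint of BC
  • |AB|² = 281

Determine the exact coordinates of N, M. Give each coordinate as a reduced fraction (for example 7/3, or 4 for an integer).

N = (13/2, 11)
M = (10, 29/2)

1. M_x = 10  [2·M = A+B = (18, 17)+(2, 12)]
2. M_y = 29/2  [2·M = A+B = (18, 17)+(2, 12)]
   so M = (10, 29/2)
3. N_x = 13/2  [2·N = B+C = (2, 12)+(11, 10)]
4. N_y = 11  [2·N = B+C = (2, 12)+(11, 10)]
   so N = (13/2, 11)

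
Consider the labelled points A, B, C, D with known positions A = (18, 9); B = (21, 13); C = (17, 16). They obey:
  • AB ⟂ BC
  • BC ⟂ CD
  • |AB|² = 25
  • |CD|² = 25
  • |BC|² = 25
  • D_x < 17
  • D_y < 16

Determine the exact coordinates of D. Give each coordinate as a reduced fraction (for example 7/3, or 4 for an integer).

1. D_x = 14  [[BC ⟂ CD ⇒ -4x+3y+20=0] ∩ [|D−(17, 16)|²=25]]
2. D_y = 12  [[BC ⟂ CD ⇒ -4x+3y+20=0] ∩ [|D−(17, 16)|²=25]]
   so D = (14, 12)

D = (14, 12)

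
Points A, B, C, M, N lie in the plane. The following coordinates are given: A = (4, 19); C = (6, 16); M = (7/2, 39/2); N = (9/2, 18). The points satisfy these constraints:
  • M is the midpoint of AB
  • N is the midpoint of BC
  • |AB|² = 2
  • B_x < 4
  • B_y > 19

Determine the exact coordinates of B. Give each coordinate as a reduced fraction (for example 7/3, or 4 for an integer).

1. B_x = 3  [B = 2·M−A = 2·(7/2, 39/2)−(4, 19)]
2. B_y = 20  [B = 2·M−A = 2·(7/2, 39/2)−(4, 19)]
   so B = (3, 20)

B = (3, 20)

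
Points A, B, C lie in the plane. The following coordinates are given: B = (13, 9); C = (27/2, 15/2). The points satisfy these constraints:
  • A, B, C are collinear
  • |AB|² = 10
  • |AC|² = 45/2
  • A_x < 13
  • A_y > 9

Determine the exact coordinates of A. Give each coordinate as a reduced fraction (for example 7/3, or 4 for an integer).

1. A_x = 12  [[A, B, C are collinear ⇒ 3/2x+1/2y-24=0] ∩ [|A−(13, 9)|²=10]]
2. A_y = 12  [[A, B, C are collinear ⇒ 3/2x+1/2y-24=0] ∩ [|A−(13, 9)|²=10]]
   so A = (12, 12)

A = (12, 12)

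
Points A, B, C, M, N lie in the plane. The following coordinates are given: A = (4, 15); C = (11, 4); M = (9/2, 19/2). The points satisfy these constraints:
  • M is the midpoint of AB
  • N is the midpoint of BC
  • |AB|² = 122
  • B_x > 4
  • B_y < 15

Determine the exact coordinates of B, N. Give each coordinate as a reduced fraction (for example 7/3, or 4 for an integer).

B = (5, 4)
N = (8, 4)

1. B_x = 5  [B = 2·M−A = 2·(9/2, 19/2)−(4, 15)]
2. B_y = 4  [B = 2·M−A = 2·(9/2, 19/2)−(4, 15)]
   so B = (5, 4)
3. N_x = 8  [2·N = B+C = (5, 4)+(11, 4)]
4. N_y = 4  [2·N = B+C = (5, 4)+(11, 4)]
   so N = (8, 4)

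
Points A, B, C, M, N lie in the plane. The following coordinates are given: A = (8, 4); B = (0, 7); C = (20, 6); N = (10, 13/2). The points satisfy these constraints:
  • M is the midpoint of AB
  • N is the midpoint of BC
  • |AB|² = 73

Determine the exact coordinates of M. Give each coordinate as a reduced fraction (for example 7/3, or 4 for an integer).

M = (4, 11/2)

1. M_x = 4  [2·M = A+B = (8, 4)+(0, 7)]
2. M_y = 11/2  [2·M = A+B = (8, 4)+(0, 7)]
   so M = (4, 11/2)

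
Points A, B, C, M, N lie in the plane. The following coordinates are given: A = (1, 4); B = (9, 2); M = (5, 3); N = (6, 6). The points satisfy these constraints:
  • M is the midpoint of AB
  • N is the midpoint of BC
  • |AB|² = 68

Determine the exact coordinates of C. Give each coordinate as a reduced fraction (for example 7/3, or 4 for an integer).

C = (3, 10)

1. C_x = 3  [C = 2·N−B = 2·(6, 6)−(9, 2)]
2. C_y = 10  [C = 2·N−B = 2·(6, 6)−(9, 2)]
   so C = (3, 10)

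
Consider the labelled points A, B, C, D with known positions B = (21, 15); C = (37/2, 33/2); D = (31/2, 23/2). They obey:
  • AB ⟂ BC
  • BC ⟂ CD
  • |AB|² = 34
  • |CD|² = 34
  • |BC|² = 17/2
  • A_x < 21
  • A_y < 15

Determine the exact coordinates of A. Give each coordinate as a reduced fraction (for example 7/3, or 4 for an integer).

A = (18, 10)

1. A_x = 18  [[AB ⟂ BC ⇒ 5/2x-3/2y-30=0] ∩ [|A−(21, 15)|²=34]]
2. A_y = 10  [[AB ⟂ BC ⇒ 5/2x-3/2y-30=0] ∩ [|A−(21, 15)|²=34]]
   so A = (18, 10)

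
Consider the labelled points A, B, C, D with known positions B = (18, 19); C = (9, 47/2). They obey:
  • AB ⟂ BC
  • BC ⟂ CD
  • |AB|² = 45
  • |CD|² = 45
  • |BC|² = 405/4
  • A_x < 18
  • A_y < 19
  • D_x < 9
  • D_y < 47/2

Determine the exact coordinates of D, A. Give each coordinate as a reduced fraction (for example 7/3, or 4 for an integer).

D = (6, 35/2)
A = (15, 13)

1. D_x = 6  [[BC ⟂ CD ⇒ -9x+9/2y-99/4=0] ∩ [|D−(9, 47/2)|²=45]]
2. D_y = 35/2  [[BC ⟂ CD ⇒ -9x+9/2y-99/4=0] ∩ [|D−(9, 47/2)|²=45]]
   so D = (6, 35/2)
3. A_x = 15  [[AB ⟂ BC ⇒ 9x-9/2y-153/2=0] ∩ [|A−(18, 19)|²=45]]
4. A_y = 13  [[AB ⟂ BC ⇒ 9x-9/2y-153/2=0] ∩ [|A−(18, 19)|²=45]]
   so A = (15, 13)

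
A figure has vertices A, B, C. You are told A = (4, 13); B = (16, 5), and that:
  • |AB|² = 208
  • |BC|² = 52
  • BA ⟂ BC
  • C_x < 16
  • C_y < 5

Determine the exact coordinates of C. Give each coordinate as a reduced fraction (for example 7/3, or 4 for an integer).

1. C_x = 12  [[BA ⟂ BC ⇒ -12x+8y+152=0] ∩ [|C−(16, 5)|²=52]]
2. C_y = -1  [[BA ⟂ BC ⇒ -12x+8y+152=0] ∩ [|C−(16, 5)|²=52]]
   so C = (12, -1)

C = (12, -1)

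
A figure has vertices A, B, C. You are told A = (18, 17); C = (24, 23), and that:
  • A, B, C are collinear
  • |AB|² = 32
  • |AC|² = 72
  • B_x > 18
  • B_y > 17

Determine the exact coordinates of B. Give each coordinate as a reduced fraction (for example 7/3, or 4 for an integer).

B = (22, 21)

1. B_x = 22  [[A, B, C are collinear ⇒ 6x-6y-6=0] ∩ [|B−(18, 17)|²=32]]
2. B_y = 21  [[A, B, C are collinear ⇒ 6x-6y-6=0] ∩ [|B−(18, 17)|²=32]]
   so B = (22, 21)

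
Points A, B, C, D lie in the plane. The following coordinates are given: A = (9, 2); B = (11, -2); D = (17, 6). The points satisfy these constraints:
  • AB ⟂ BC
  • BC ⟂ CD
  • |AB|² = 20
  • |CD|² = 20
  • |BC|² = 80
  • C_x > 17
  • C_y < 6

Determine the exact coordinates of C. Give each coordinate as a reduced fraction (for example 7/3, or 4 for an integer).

C = (19, 2)

1. C_x = 19  [[AB ⟂ BC ⇒ 2x-4y-30=0] ∩ [|C−(17, 6)|²=20]]
2. C_y = 2  [[AB ⟂ BC ⇒ 2x-4y-30=0] ∩ [|C−(17, 6)|²=20]]
   so C = (19, 2)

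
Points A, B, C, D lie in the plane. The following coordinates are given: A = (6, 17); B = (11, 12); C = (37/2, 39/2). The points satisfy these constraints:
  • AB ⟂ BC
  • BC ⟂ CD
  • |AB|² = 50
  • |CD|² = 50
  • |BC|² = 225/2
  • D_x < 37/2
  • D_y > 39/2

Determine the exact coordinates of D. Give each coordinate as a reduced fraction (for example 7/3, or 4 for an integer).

D = (27/2, 49/2)

1. D_x = 27/2  [[BC ⟂ CD ⇒ 15/2x+15/2y-285=0] ∩ [|D−(37/2, 39/2)|²=50]]
2. D_y = 49/2  [[BC ⟂ CD ⇒ 15/2x+15/2y-285=0] ∩ [|D−(37/2, 39/2)|²=50]]
   so D = (27/2, 49/2)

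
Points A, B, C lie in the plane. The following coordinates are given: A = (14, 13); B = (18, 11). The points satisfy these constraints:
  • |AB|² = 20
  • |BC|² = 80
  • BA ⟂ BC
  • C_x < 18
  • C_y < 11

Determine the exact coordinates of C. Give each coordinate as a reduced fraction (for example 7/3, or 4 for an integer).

C = (14, 3)

1. C_x = 14  [[BA ⟂ BC ⇒ -4x+2y+50=0] ∩ [|C−(18, 11)|²=80]]
2. C_y = 3  [[BA ⟂ BC ⇒ -4x+2y+50=0] ∩ [|C−(18, 11)|²=80]]
   so C = (14, 3)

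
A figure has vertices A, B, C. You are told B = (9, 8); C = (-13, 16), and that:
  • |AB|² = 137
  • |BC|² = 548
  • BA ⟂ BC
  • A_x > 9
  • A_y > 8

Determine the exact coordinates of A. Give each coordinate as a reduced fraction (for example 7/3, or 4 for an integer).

A = (13, 19)

1. A_x = 13  [[BA ⟂ BC ⇒ -22x+8y+134=0] ∩ [|A−(9, 8)|²=137]]
2. A_y = 19  [[BA ⟂ BC ⇒ -22x+8y+134=0] ∩ [|A−(9, 8)|²=137]]
   so A = (13, 19)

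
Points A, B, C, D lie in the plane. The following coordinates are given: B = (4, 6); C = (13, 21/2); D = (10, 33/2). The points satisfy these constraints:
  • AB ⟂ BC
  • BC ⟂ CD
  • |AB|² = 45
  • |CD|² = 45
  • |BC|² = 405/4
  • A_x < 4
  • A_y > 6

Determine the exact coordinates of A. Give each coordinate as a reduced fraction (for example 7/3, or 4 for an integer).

A = (1, 12)

1. A_x = 1  [[AB ⟂ BC ⇒ -9x-9/2y+63=0] ∩ [|A−(4, 6)|²=45]]
2. A_y = 12  [[AB ⟂ BC ⇒ -9x-9/2y+63=0] ∩ [|A−(4, 6)|²=45]]
   so A = (1, 12)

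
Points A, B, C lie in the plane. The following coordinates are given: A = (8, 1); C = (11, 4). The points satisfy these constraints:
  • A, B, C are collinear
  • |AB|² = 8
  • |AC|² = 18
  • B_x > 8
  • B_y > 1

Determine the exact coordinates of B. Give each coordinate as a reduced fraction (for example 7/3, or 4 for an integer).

B = (10, 3)

1. B_x = 10  [[A, B, C are collinear ⇒ 3x-3y-21=0] ∩ [|B−(8, 1)|²=8]]
2. B_y = 3  [[A, B, C are collinear ⇒ 3x-3y-21=0] ∩ [|B−(8, 1)|²=8]]
   so B = (10, 3)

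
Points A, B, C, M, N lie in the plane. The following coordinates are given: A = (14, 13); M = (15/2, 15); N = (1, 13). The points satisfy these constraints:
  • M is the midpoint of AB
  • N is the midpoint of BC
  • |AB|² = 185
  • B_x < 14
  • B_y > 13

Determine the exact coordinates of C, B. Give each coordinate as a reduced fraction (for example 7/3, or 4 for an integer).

1. B_x = 1  [B = 2·M−A = 2·(15/2, 15)−(14, 13)]
2. B_y = 17  [B = 2·M−A = 2·(15/2, 15)−(14, 13)]
   so B = (1, 17)
3. C_x = 1  [C = 2·N−B = 2·(1, 13)−(1, 17)]
4. C_y = 9  [C = 2·N−B = 2·(1, 13)−(1, 17)]
   so C = (1, 9)

C = (1, 9)
B = (1, 17)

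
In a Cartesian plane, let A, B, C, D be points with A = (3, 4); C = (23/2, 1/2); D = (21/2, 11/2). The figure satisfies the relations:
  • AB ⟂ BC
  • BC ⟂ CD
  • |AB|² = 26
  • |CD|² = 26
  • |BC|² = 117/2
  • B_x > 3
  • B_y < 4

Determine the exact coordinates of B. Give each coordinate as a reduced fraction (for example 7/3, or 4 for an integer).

1. B_x = 4  [[BC ⟂ CD ⇒ 1x-5y-9=0] ∩ [|B−(3, 4)|²=26]]
2. B_y = -1  [[BC ⟂ CD ⇒ 1x-5y-9=0] ∩ [|B−(3, 4)|²=26]]
   so B = (4, -1)

B = (4, -1)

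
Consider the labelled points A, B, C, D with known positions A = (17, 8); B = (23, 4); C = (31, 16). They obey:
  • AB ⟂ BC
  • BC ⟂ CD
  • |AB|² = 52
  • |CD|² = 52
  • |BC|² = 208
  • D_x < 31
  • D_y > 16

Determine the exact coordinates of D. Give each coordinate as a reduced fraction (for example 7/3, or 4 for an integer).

1. D_x = 25  [[BC ⟂ CD ⇒ 8x+12y-440=0] ∩ [|D−(31, 16)|²=52]]
2. D_y = 20  [[BC ⟂ CD ⇒ 8x+12y-440=0] ∩ [|D−(31, 16)|²=52]]
   so D = (25, 20)

D = (25, 20)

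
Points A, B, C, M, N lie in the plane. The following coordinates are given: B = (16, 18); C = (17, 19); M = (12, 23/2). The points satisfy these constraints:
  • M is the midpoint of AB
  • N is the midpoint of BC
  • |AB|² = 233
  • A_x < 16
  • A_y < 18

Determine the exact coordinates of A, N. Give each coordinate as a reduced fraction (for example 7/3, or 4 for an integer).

1. A_x = 8  [A = 2·M−B = 2·(12, 23/2)−(16, 18)]
2. A_y = 5  [A = 2·M−B = 2·(12, 23/2)−(16, 18)]
   so A = (8, 5)
3. N_x = 33/2  [2·N = B+C = (16, 18)+(17, 19)]
4. N_y = 37/2  [2·N = B+C = (16, 18)+(17, 19)]
   so N = (33/2, 37/2)

A = (8, 5)
N = (33/2, 37/2)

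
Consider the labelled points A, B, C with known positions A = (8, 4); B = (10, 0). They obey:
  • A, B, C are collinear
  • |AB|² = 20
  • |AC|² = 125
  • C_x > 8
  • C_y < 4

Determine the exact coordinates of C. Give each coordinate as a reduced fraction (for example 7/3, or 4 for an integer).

C = (13, -6)

1. C_x = 13  [[A, B, C are collinear ⇒ 4x+2y-40=0] ∩ [|C−(8, 4)|²=125]]
2. C_y = -6  [[A, B, C are collinear ⇒ 4x+2y-40=0] ∩ [|C−(8, 4)|²=125]]
   so C = (13, -6)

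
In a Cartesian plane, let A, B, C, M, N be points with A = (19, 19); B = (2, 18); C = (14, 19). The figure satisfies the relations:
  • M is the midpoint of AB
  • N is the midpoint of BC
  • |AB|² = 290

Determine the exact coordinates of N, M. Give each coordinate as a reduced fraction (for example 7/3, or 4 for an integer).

1. M_x = 21/2  [2·M = A+B = (19, 19)+(2, 18)]
2. M_y = 37/2  [2·M = A+B = (19, 19)+(2, 18)]
   so M = (21/2, 37/2)
3. N_x = 8  [2·N = B+C = (2, 18)+(14, 19)]
4. N_y = 37/2  [2·N = B+C = (2, 18)+(14, 19)]
   so N = (8, 37/2)

N = (8, 37/2)
M = (21/2, 37/2)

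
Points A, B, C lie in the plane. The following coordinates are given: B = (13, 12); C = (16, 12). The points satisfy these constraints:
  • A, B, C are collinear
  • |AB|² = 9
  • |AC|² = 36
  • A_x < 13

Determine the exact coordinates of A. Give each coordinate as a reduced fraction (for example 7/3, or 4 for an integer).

A = (10, 12)

1. A_x = 10  [[A, B, C are collinear ⇒ 3y-36=0] ∩ [|A−(13, 12)|²=9]]
2. A_y = 12  [[A, B, C are collinear ⇒ 3y-36=0] ∩ [|A−(13, 12)|²=9]]
   so A = (10, 12)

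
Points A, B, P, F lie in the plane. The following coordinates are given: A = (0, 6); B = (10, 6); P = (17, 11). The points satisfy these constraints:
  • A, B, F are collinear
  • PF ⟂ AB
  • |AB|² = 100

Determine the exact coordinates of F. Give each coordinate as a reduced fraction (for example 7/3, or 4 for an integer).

F = (17, 6)

1. F_x = 17  [[A, B, F are collinear ⇒ 10y-60=0] ∩ [PF ⟂ AB ⇒ 10x-170=0]]
2. F_y = 6  [[A, B, F are collinear ⇒ 10y-60=0] ∩ [PF ⟂ AB ⇒ 10x-170=0]]
   so F = (17, 6)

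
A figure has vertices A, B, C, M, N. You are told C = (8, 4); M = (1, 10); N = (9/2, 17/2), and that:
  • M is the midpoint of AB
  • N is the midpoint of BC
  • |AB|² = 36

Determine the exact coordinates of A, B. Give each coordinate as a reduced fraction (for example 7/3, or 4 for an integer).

1. B_x = 1  [B = 2·N−C = 2·(9/2, 17/2)−(8, 4)]
2. B_y = 13  [B = 2·N−C = 2·(9/2, 17/2)−(8, 4)]
   so B = (1, 13)
3. A_x = 1  [A = 2·M−B = 2·(1, 10)−(1, 13)]
4. A_y = 7  [A = 2·M−B = 2·(1, 10)−(1, 13)]
   so A = (1, 7)

A = (1, 7)
B = (1, 13)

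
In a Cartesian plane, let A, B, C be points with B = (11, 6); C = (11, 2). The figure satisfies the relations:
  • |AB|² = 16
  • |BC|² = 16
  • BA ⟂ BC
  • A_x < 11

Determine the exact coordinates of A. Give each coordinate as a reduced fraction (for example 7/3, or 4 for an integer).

1. A_x = 7  [[BA ⟂ BC ⇒ -4y+24=0] ∩ [|A−(11, 6)|²=16]]
2. A_y = 6  [[BA ⟂ BC ⇒ -4y+24=0] ∩ [|A−(11, 6)|²=16]]
   so A = (7, 6)

A = (7, 6)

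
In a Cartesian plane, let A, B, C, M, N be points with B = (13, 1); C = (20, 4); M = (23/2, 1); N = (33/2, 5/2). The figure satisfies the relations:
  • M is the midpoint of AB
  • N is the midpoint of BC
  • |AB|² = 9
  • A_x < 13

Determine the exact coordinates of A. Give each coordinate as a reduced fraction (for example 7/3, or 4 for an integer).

A = (10, 1)

1. A_x = 10  [A = 2·M−B = 2·(23/2, 1)−(13, 1)]
2. A_y = 1  [A = 2·M−B = 2·(23/2, 1)−(13, 1)]
   so A = (10, 1)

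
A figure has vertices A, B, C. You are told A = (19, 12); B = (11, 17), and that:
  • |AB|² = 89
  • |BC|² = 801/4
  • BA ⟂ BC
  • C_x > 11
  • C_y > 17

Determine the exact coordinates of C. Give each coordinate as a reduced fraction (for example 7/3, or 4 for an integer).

1. C_x = 37/2  [[BA ⟂ BC ⇒ 8x-5y-3=0] ∩ [|C−(11, 17)|²=801/4]]
2. C_y = 29  [[BA ⟂ BC ⇒ 8x-5y-3=0] ∩ [|C−(11, 17)|²=801/4]]
   so C = (37/2, 29)

C = (37/2, 29)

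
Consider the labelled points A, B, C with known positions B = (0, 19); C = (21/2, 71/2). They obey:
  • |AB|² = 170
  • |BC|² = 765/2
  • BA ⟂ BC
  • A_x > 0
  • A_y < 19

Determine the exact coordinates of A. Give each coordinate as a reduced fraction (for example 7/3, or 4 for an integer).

1. A_x = 11  [[BA ⟂ BC ⇒ 21/2x+33/2y-627/2=0] ∩ [|A−(0, 19)|²=170]]
2. A_y = 12  [[BA ⟂ BC ⇒ 21/2x+33/2y-627/2=0] ∩ [|A−(0, 19)|²=170]]
   so A = (11, 12)

A = (11, 12)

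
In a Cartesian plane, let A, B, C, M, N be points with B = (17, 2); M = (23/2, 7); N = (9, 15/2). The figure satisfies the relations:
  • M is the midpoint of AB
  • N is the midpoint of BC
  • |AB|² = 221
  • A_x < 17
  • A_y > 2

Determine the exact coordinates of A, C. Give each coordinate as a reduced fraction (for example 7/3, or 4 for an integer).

1. A_x = 6  [A = 2·M−B = 2·(23/2, 7)−(17, 2)]
2. A_y = 12  [A = 2·M−B = 2·(23/2, 7)−(17, 2)]
   so A = (6, 12)
3. C_x = 1  [C = 2·N−B = 2·(9, 15/2)−(17, 2)]
4. C_y = 13  [C = 2·N−B = 2·(9, 15/2)−(17, 2)]
   so C = (1, 13)

A = (6, 12)
C = (1, 13)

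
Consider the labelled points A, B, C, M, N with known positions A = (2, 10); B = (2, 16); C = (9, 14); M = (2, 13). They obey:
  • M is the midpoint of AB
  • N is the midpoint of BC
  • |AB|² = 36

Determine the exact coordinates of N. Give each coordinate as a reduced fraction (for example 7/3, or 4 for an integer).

1. N_x = 11/2  [2·N = B+C = (2, 16)+(9, 14)]
2. N_y = 15  [2·N = B+C = (2, 16)+(9, 14)]
   so N = (11/2, 15)

N = (11/2, 15)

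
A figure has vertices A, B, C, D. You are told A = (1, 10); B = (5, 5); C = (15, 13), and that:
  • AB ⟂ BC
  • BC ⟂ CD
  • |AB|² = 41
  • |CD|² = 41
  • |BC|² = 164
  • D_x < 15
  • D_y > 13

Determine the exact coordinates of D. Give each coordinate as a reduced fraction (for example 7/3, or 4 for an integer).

1. D_x = 11  [[BC ⟂ CD ⇒ 10x+8y-254=0] ∩ [|D−(15, 13)|²=41]]
2. D_y = 18  [[BC ⟂ CD ⇒ 10x+8y-254=0] ∩ [|D−(15, 13)|²=41]]
   so D = (11, 18)

D = (11, 18)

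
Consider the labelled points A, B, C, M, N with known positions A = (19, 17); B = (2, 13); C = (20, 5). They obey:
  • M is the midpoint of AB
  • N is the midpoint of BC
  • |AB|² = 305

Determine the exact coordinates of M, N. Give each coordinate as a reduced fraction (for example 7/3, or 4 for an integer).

1. M_x = 21/2  [2·M = A+B = (19, 17)+(2, 13)]
2. M_y = 15  [2·M = A+B = (19, 17)+(2, 13)]
   so M = (21/2, 15)
3. N_x = 11  [2·N = B+C = (2, 13)+(20, 5)]
4. N_y = 9  [2·N = B+C = (2, 13)+(20, 5)]
   so N = (11, 9)

M = (21/2, 15)
N = (11, 9)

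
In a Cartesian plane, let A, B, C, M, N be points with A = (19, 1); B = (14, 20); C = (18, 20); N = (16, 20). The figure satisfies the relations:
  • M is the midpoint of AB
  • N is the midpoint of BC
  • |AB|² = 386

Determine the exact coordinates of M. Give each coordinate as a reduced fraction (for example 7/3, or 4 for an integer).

M = (33/2, 21/2)

1. M_x = 33/2  [2·M = A+B = (19, 1)+(14, 20)]
2. M_y = 21/2  [2·M = A+B = (19, 1)+(14, 20)]
   so M = (33/2, 21/2)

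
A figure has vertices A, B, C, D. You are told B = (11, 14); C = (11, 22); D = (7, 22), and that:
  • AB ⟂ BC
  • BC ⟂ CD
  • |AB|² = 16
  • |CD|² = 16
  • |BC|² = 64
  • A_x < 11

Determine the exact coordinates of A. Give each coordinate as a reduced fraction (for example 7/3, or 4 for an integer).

1. A_x = 7  [[AB ⟂ BC ⇒ -8y+112=0] ∩ [|A−(11, 14)|²=16]]
2. A_y = 14  [[AB ⟂ BC ⇒ -8y+112=0] ∩ [|A−(11, 14)|²=16]]
   so A = (7, 14)

A = (7, 14)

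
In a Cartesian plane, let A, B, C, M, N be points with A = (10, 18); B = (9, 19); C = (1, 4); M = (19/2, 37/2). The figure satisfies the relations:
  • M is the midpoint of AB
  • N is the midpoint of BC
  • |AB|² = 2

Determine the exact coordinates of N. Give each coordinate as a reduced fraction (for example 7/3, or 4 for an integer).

N = (5, 23/2)

1. N_x = 5  [2·N = B+C = (9, 19)+(1, 4)]
2. N_y = 23/2  [2·N = B+C = (9, 19)+(1, 4)]
   so N = (5, 23/2)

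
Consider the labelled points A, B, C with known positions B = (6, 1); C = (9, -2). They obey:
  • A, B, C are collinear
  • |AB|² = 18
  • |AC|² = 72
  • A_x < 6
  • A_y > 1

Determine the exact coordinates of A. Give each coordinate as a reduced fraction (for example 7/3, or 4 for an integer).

1. A_x = 3  [[A, B, C are collinear ⇒ 3x+3y-21=0] ∩ [|A−(6, 1)|²=18]]
2. A_y = 4  [[A, B, C are collinear ⇒ 3x+3y-21=0] ∩ [|A−(6, 1)|²=18]]
   so A = (3, 4)

A = (3, 4)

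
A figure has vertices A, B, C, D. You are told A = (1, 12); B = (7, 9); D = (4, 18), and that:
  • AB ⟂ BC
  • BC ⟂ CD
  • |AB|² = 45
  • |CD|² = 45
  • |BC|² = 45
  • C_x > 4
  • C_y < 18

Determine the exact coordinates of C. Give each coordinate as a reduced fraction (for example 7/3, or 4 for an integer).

C = (10, 15)

1. C_x = 10  [[AB ⟂ BC ⇒ 6x-3y-15=0] ∩ [|C−(4, 18)|²=45]]
2. C_y = 15  [[AB ⟂ BC ⇒ 6x-3y-15=0] ∩ [|C−(4, 18)|²=45]]
   so C = (10, 15)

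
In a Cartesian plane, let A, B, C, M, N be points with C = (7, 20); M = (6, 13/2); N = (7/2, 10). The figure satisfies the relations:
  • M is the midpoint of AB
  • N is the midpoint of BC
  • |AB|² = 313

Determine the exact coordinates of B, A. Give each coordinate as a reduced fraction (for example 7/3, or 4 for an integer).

B = (0, 0)
A = (12, 13)

1. B_x = 0  [B = 2·N−C = 2·(7/2, 10)−(7, 20)]
2. B_y = 0  [B = 2·N−C = 2·(7/2, 10)−(7, 20)]
   so B = (0, 0)
3. A_x = 12  [A = 2·M−B = 2·(6, 13/2)−(0, 0)]
4. A_y = 13  [A = 2·M−B = 2·(6, 13/2)−(0, 0)]
   so A = (12, 13)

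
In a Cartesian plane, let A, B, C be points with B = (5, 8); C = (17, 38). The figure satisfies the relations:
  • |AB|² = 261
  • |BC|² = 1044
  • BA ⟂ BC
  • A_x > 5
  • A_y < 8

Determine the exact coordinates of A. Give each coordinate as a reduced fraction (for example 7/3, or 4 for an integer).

A = (20, 2)

1. A_x = 20  [[BA ⟂ BC ⇒ 12x+30y-300=0] ∩ [|A−(5, 8)|²=261]]
2. A_y = 2  [[BA ⟂ BC ⇒ 12x+30y-300=0] ∩ [|A−(5, 8)|²=261]]
   so A = (20, 2)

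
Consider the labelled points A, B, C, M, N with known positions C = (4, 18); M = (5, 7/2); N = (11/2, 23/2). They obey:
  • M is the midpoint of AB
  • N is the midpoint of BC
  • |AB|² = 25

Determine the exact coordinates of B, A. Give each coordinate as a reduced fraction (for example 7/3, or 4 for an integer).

B = (7, 5)
A = (3, 2)

1. B_x = 7  [B = 2·N−C = 2·(11/2, 23/2)−(4, 18)]
2. B_y = 5  [B = 2·N−C = 2·(11/2, 23/2)−(4, 18)]
   so B = (7, 5)
3. A_x = 3  [A = 2·M−B = 2·(5, 7/2)−(7, 5)]
4. A_y = 2  [A = 2·M−B = 2·(5, 7/2)−(7, 5)]
   so A = (3, 2)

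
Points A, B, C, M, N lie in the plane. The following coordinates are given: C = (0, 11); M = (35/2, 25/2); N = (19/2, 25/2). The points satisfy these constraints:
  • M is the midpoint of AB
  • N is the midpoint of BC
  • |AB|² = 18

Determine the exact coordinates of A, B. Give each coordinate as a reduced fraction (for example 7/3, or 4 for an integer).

A = (16, 11)
B = (19, 14)

1. B_x = 19  [B = 2·N−C = 2·(19/2, 25/2)−(0, 11)]
2. B_y = 14  [B = 2·N−C = 2·(19/2, 25/2)−(0, 11)]
   so B = (19, 14)
3. A_x = 16  [A = 2·M−B = 2·(35/2, 25/2)−(19, 14)]
4. A_y = 11  [A = 2·M−B = 2·(35/2, 25/2)−(19, 14)]
   so A = (16, 11)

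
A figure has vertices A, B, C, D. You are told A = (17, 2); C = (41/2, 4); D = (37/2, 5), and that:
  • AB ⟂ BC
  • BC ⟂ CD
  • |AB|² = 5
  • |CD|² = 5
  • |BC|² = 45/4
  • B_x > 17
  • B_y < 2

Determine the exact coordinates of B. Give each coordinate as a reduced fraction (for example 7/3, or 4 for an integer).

1. B_x = 19  [[BC ⟂ CD ⇒ 2x-1y-37=0] ∩ [|B−(17, 2)|²=5]]
2. B_y = 1  [[BC ⟂ CD ⇒ 2x-1y-37=0] ∩ [|B−(17, 2)|²=5]]
   so B = (19, 1)

B = (19, 1)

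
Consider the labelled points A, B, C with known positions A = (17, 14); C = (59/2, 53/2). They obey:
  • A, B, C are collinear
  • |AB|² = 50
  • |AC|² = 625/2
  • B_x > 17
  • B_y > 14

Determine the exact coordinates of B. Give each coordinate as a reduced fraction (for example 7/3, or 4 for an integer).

1. B_x = 22  [[A, B, C are collinear ⇒ 25/2x-25/2y-75/2=0] ∩ [|B−(17, 14)|²=50]]
2. B_y = 19  [[A, B, C are collinear ⇒ 25/2x-25/2y-75/2=0] ∩ [|B−(17, 14)|²=50]]
   so B = (22, 19)

B = (22, 19)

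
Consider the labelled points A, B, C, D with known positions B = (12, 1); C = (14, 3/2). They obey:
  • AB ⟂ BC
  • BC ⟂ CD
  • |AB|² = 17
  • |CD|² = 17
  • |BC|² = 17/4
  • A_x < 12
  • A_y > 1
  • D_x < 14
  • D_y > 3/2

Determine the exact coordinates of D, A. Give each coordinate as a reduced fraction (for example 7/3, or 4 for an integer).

D = (13, 11/2)
A = (11, 5)

1. D_x = 13  [[BC ⟂ CD ⇒ 2x+1/2y-115/4=0] ∩ [|D−(14, 3/2)|²=17]]
2. D_y = 11/2  [[BC ⟂ CD ⇒ 2x+1/2y-115/4=0] ∩ [|D−(14, 3/2)|²=17]]
   so D = (13, 11/2)
3. A_x = 11  [[AB ⟂ BC ⇒ -2x-1/2y+49/2=0] ∩ [|A−(12, 1)|²=17]]
4. A_y = 5  [[AB ⟂ BC ⇒ -2x-1/2y+49/2=0] ∩ [|A−(12, 1)|²=17]]
   so A = (11, 5)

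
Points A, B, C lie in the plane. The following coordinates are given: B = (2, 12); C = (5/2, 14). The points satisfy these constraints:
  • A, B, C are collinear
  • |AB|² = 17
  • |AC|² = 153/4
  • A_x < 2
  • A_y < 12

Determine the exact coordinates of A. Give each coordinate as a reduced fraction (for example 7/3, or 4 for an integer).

1. A_x = 1  [[A, B, C are collinear ⇒ -2x+1/2y-2=0] ∩ [|A−(2, 12)|²=17]]
2. A_y = 8  [[A, B, C are collinear ⇒ -2x+1/2y-2=0] ∩ [|A−(2, 12)|²=17]]
   so A = (1, 8)

A = (1, 8)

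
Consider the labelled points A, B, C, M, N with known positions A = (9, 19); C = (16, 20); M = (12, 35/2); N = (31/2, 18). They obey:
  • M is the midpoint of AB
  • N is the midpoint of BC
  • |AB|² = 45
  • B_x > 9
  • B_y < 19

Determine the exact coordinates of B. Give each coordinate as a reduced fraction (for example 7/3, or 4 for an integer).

1. B_x = 15  [B = 2·M−A = 2·(12, 35/2)−(9, 19)]
2. B_y = 16  [B = 2·M−A = 2·(12, 35/2)−(9, 19)]
   so B = (15, 16)

B = (15, 16)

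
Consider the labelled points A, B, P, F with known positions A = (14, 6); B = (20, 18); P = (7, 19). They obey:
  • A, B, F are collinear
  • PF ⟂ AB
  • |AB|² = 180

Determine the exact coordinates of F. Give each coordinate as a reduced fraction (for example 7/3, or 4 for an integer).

F = (89/5, 68/5)

1. F_x = 89/5  [[A, B, F are collinear ⇒ -12x+6y+132=0] ∩ [PF ⟂ AB ⇒ 6x+12y-270=0]]
2. F_y = 68/5  [[A, B, F are collinear ⇒ -12x+6y+132=0] ∩ [PF ⟂ AB ⇒ 6x+12y-270=0]]
   so F = (89/5, 68/5)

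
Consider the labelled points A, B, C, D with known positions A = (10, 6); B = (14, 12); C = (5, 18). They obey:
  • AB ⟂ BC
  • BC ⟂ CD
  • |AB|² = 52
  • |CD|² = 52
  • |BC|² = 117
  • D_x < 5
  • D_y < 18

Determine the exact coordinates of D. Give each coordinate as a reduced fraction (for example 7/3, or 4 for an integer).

1. D_x = 1  [[BC ⟂ CD ⇒ -9x+6y-63=0] ∩ [|D−(5, 18)|²=52]]
2. D_y = 12  [[BC ⟂ CD ⇒ -9x+6y-63=0] ∩ [|D−(5, 18)|²=52]]
   so D = (1, 12)

D = (1, 12)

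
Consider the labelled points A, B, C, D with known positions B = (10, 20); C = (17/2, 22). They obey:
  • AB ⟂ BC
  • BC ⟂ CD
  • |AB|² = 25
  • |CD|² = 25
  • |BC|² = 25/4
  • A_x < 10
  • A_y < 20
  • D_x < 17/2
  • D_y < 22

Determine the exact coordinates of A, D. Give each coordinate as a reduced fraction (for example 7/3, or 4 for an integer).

A = (6, 17)
D = (9/2, 19)

1. A_x = 6  [[AB ⟂ BC ⇒ 3/2x-2y+25=0] ∩ [|A−(10, 20)|²=25]]
2. A_y = 17  [[AB ⟂ BC ⇒ 3/2x-2y+25=0] ∩ [|A−(10, 20)|²=25]]
   so A = (6, 17)
3. D_x = 9/2  [[BC ⟂ CD ⇒ -3/2x+2y-125/4=0] ∩ [|D−(17/2, 22)|²=25]]
4. D_y = 19  [[BC ⟂ CD ⇒ -3/2x+2y-125/4=0] ∩ [|D−(17/2, 22)|²=25]]
   so D = (9/2, 19)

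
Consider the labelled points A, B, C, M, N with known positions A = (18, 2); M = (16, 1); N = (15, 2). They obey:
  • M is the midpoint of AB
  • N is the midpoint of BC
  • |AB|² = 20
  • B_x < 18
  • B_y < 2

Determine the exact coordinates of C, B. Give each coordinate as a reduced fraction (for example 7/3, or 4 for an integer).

1. B_x = 14  [B = 2·M−A = 2·(16, 1)−(18, 2)]
2. B_y = 0  [B = 2·M−A = 2·(16, 1)−(18, 2)]
   so B = (14, 0)
3. C_x = 16  [C = 2·N−B = 2·(15, 2)−(14, 0)]
4. C_y = 4  [C = 2·N−B = 2·(15, 2)−(14, 0)]
   so C = (16, 4)

C = (16, 4)
B = (14, 0)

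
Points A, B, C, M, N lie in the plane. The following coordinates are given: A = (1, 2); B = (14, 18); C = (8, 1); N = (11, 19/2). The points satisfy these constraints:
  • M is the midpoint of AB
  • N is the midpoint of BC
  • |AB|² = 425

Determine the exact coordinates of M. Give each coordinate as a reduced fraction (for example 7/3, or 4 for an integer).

M = (15/2, 10)

1. M_x = 15/2  [2·M = A+B = (1, 2)+(14, 18)]
2. M_y = 10  [2·M = A+B = (1, 2)+(14, 18)]
   so M = (15/2, 10)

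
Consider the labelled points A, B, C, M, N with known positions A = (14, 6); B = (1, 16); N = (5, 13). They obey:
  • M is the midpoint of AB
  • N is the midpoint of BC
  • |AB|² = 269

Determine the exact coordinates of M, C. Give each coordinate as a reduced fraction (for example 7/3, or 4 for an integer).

M = (15/2, 11)
C = (9, 10)

1. M_x = 15/2  [2·M = A+B = (14, 6)+(1, 16)]
2. M_y = 11  [2·M = A+B = (14, 6)+(1, 16)]
   so M = (15/2, 11)
3. C_x = 9  [C = 2·N−B = 2·(5, 13)−(1, 16)]
4. C_y = 10  [C = 2·N−B = 2·(5, 13)−(1, 16)]
   so C = (9, 10)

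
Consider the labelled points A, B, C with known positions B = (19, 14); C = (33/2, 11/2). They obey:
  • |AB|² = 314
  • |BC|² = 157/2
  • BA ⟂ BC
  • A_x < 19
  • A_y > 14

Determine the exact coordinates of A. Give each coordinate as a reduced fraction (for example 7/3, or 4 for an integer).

A = (2, 19)

1. A_x = 2  [[BA ⟂ BC ⇒ -5/2x-17/2y+333/2=0] ∩ [|A−(19, 14)|²=314]]
2. A_y = 19  [[BA ⟂ BC ⇒ -5/2x-17/2y+333/2=0] ∩ [|A−(19, 14)|²=314]]
   so A = (2, 19)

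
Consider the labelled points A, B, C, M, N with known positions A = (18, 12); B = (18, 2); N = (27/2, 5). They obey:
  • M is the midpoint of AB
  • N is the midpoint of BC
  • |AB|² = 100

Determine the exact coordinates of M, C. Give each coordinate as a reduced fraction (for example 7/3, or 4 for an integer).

1. M_x = 18  [2·M = A+B = (18, 12)+(18, 2)]
2. M_y = 7  [2·M = A+B = (18, 12)+(18, 2)]
   so M = (18, 7)
3. C_x = 9  [C = 2·N−B = 2·(27/2, 5)−(18, 2)]
4. C_y = 8  [C = 2·N−B = 2·(27/2, 5)−(18, 2)]
   so C = (9, 8)

M = (18, 7)
C = (9, 8)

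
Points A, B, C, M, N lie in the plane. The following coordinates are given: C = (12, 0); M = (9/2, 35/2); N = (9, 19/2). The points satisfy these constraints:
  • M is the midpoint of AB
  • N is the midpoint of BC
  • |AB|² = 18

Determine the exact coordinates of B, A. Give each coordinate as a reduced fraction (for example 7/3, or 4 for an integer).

B = (6, 19)
A = (3, 16)

1. B_x = 6  [B = 2·N−C = 2·(9, 19/2)−(12, 0)]
2. B_y = 19  [B = 2·N−C = 2·(9, 19/2)−(12, 0)]
   so B = (6, 19)
3. A_x = 3  [A = 2·M−B = 2·(9/2, 35/2)−(6, 19)]
4. A_y = 16  [A = 2·M−B = 2·(9/2, 35/2)−(6, 19)]
   so A = (3, 16)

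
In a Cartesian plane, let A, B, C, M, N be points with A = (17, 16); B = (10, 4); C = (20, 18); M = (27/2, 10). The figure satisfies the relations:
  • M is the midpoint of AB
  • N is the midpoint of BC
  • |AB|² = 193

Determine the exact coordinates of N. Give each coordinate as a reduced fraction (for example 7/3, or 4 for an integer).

N = (15, 11)

1. N_x = 15  [2·N = B+C = (10, 4)+(20, 18)]
2. N_y = 11  [2·N = B+C = (10, 4)+(20, 18)]
   so N = (15, 11)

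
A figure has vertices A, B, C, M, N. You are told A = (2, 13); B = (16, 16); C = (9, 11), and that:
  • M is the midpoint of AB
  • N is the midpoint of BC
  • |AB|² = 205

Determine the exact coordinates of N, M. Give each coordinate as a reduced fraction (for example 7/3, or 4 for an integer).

1. M_x = 9  [2·M = A+B = (2, 13)+(16, 16)]
2. M_y = 29/2  [2·M = A+B = (2, 13)+(16, 16)]
   so M = (9, 29/2)
3. N_x = 25/2  [2·N = B+C = (16, 16)+(9, 11)]
4. N_y = 27/2  [2·N = B+C = (16, 16)+(9, 11)]
   so N = (25/2, 27/2)

N = (25/2, 27/2)
M = (9, 29/2)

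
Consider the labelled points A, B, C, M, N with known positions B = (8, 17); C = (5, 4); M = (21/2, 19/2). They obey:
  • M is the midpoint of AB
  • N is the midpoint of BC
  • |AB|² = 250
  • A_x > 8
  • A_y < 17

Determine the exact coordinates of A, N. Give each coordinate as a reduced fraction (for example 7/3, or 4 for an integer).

A = (13, 2)
N = (13/2, 21/2)

1. A_x = 13  [A = 2·M−B = 2·(21/2, 19/2)−(8, 17)]
2. A_y = 2  [A = 2·M−B = 2·(21/2, 19/2)−(8, 17)]
   so A = (13, 2)
3. N_x = 13/2  [2·N = B+C = (8, 17)+(5, 4)]
4. N_y = 21/2  [2·N = B+C = (8, 17)+(5, 4)]
   so N = (13/2, 21/2)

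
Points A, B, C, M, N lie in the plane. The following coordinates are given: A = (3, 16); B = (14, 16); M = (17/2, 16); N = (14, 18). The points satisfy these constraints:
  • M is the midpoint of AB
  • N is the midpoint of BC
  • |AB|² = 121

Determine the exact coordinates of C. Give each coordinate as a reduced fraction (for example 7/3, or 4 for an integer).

1. C_x = 14  [C = 2·N−B = 2·(14, 18)−(14, 16)]
2. C_y = 20  [C = 2·N−B = 2·(14, 18)−(14, 16)]
   so C = (14, 20)

C = (14, 20)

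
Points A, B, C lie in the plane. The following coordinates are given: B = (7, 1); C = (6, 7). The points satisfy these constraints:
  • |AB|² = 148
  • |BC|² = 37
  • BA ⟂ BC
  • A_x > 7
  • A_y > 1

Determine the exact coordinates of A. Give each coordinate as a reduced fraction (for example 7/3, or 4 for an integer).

A = (19, 3)

1. A_x = 19  [[BA ⟂ BC ⇒ -1x+6y+1=0] ∩ [|A−(7, 1)|²=148]]
2. A_y = 3  [[BA ⟂ BC ⇒ -1x+6y+1=0] ∩ [|A−(7, 1)|²=148]]
   so A = (19, 3)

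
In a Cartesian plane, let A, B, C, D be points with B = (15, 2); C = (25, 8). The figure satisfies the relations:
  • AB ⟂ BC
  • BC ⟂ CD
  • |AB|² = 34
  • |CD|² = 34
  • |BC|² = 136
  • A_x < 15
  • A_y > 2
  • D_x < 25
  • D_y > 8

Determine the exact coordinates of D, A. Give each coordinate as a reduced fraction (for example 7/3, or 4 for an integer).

1. D_x = 22  [[BC ⟂ CD ⇒ 10x+6y-298=0] ∩ [|D−(25, 8)|²=34]]
2. D_y = 13  [[BC ⟂ CD ⇒ 10x+6y-298=0] ∩ [|D−(25, 8)|²=34]]
   so D = (22, 13)
3. A_x = 12  [[AB ⟂ BC ⇒ -10x-6y+162=0] ∩ [|A−(15, 2)|²=34]]
4. A_y = 7  [[AB ⟂ BC ⇒ -10x-6y+162=0] ∩ [|A−(15, 2)|²=34]]
   so A = (12, 7)

D = (22, 13)
A = (12, 7)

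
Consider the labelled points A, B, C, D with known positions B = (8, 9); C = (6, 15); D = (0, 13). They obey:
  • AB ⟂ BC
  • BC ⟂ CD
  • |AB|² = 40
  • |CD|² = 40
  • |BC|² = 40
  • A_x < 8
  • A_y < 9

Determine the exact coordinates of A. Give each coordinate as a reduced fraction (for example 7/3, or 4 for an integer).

1. A_x = 2  [[AB ⟂ BC ⇒ 2x-6y+38=0] ∩ [|A−(8, 9)|²=40]]
2. A_y = 7  [[AB ⟂ BC ⇒ 2x-6y+38=0] ∩ [|A−(8, 9)|²=40]]
   so A = (2, 7)

A = (2, 7)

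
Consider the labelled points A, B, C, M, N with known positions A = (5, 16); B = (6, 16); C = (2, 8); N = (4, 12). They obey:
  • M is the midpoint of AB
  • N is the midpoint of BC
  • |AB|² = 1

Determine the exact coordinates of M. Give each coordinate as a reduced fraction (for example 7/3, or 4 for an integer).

M = (11/2, 16)

1. M_x = 11/2  [2·M = A+B = (5, 16)+(6, 16)]
2. M_y = 16  [2·M = A+B = (5, 16)+(6, 16)]
   so M = (11/2, 16)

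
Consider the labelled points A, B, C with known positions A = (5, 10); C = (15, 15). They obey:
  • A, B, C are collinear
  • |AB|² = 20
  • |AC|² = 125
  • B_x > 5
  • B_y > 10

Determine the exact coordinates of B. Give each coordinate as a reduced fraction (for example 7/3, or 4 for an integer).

1. B_x = 9  [[A, B, C are collinear ⇒ 5x-10y+75=0] ∩ [|B−(5, 10)|²=20]]
2. B_y = 12  [[A, B, C are collinear ⇒ 5x-10y+75=0] ∩ [|B−(5, 10)|²=20]]
   so B = (9, 12)

B = (9, 12)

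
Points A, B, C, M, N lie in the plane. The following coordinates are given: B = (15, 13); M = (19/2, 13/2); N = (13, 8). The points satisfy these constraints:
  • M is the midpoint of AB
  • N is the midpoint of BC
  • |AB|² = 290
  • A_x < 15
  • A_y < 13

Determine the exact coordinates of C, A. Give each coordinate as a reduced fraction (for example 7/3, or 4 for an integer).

C = (11, 3)
A = (4, 0)

1. A_x = 4  [A = 2·M−B = 2·(19/2, 13/2)−(15, 13)]
2. A_y = 0  [A = 2·M−B = 2·(19/2, 13/2)−(15, 13)]
   so A = (4, 0)
3. C_x = 11  [C = 2·N−B = 2·(13, 8)−(15, 13)]
4. C_y = 3  [C = 2·N−B = 2·(13, 8)−(15, 13)]
   so C = (11, 3)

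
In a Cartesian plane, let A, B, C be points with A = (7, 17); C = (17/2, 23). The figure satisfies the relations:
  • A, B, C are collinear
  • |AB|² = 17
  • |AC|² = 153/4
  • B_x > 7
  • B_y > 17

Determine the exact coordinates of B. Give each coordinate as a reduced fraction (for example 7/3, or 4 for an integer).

1. B_x = 8  [[A, B, C are collinear ⇒ 6x-3/2y-33/2=0] ∩ [|B−(7, 17)|²=17]]
2. B_y = 21  [[A, B, C are collinear ⇒ 6x-3/2y-33/2=0] ∩ [|B−(7, 17)|²=17]]
   so B = (8, 21)

B = (8, 21)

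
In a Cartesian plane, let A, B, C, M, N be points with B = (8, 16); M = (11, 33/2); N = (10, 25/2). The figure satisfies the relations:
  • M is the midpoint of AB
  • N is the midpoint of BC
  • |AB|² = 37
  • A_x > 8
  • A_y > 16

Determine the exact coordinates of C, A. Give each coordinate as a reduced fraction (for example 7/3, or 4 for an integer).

C = (12, 9)
A = (14, 17)

1. A_x = 14  [A = 2·M−B = 2·(11, 33/2)−(8, 16)]
2. A_y = 17  [A = 2·M−B = 2·(11, 33/2)−(8, 16)]
   so A = (14, 17)
3. C_x = 12  [C = 2·N−B = 2·(10, 25/2)−(8, 16)]
4. C_y = 9  [C = 2·N−B = 2·(10, 25/2)−(8, 16)]
   so C = (12, 9)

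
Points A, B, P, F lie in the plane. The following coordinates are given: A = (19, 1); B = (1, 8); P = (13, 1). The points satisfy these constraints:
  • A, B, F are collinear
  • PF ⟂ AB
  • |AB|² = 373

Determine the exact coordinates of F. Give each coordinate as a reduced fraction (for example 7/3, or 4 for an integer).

1. F_x = 5143/373  [[A, B, F are collinear ⇒ -7x-18y+151=0] ∩ [PF ⟂ AB ⇒ -18x+7y+227=0]]
2. F_y = 1129/373  [[A, B, F are collinear ⇒ -7x-18y+151=0] ∩ [PF ⟂ AB ⇒ -18x+7y+227=0]]
   so F = (5143/373, 1129/373)

F = (5143/373, 1129/373)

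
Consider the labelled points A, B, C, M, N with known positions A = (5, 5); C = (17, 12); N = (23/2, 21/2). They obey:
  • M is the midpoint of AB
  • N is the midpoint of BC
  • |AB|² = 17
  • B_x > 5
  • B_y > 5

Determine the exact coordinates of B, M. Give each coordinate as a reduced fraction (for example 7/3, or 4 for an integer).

B = (6, 9)
M = (11/2, 7)

1. B_x = 6  [B = 2·N−C = 2·(23/2, 21/2)−(17, 12)]
2. B_y = 9  [B = 2·N−C = 2·(23/2, 21/2)−(17, 12)]
   so B = (6, 9)
3. M_x = 11/2  [2·M = A+B = (5, 5)+(6, 9)]
4. M_y = 7  [2·M = A+B = (5, 5)+(6, 9)]
   so M = (11/2, 7)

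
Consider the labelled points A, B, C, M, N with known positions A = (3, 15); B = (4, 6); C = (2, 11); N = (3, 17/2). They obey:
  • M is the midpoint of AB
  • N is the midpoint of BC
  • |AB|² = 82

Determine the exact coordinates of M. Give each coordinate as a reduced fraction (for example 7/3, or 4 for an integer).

1. M_x = 7/2  [2·M = A+B = (3, 15)+(4, 6)]
2. M_y = 21/2  [2·M = A+B = (3, 15)+(4, 6)]
   so M = (7/2, 21/2)

M = (7/2, 21/2)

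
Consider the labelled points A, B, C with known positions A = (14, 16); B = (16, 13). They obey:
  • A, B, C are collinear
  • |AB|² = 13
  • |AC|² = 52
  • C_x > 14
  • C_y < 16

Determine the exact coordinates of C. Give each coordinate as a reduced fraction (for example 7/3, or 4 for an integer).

1. C_x = 18  [[A, B, C are collinear ⇒ 3x+2y-74=0] ∩ [|C−(14, 16)|²=52]]
2. C_y = 10  [[A, B, C are collinear ⇒ 3x+2y-74=0] ∩ [|C−(14, 16)|²=52]]
   so C = (18, 10)

C = (18, 10)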